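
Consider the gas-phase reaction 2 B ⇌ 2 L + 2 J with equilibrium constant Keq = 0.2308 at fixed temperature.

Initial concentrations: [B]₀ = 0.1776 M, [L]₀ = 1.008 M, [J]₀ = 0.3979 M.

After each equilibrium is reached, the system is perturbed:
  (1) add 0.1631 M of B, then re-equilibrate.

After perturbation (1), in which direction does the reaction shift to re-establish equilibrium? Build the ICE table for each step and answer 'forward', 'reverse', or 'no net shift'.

Q₀ = 5.1 vs Keq = 0.2308 ⇒ Q>K, reverse
Step 1:
                   B          L          J
  I           0.1776      1.008     0.3979
  C           0.1857    -0.1857    -0.1857
  E           0.3633     0.8223     0.2122
  solve Keq expr → x = -0.09284; check Q = 0.2308
Then add 0.1631 M of B.
Step 2:
                   B          L          J
  I           0.5264     0.8223     0.2122
  C         -0.05007    0.05007    0.05007
  E           0.4763     0.8724     0.2623
  solve Keq expr → x = 0.02503; check Q = 0.2308

Direction: forward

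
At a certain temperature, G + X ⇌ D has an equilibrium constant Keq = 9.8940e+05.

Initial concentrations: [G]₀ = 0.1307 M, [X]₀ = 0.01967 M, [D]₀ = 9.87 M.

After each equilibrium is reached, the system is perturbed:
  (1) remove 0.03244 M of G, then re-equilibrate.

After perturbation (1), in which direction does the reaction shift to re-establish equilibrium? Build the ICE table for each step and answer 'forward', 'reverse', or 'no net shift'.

Q₀ = 3839 vs Keq = 9.8940e+05 ⇒ Q<K, forward
Step 1:
                  G         X         D
  I          0.1307   0.01967      9.87
  C        -0.01958  -0.01958   0.01958
  E          0.1111 8.9953e-05      9.89
  solve Keq expr → x = 0.01958; check Q = 9.8940e+05
Then remove 0.03244 M of G.
Step 2:
                  G         X         D
  I         0.07868 8.9953e-05      9.89
  C       3.7028e-05 3.7028e-05 -3.7028e-05
  E         0.07872 1.2698e-04      9.89
  solve Keq expr → x = -3.7028e-05; check Q = 9.8940e+05

Direction: reverse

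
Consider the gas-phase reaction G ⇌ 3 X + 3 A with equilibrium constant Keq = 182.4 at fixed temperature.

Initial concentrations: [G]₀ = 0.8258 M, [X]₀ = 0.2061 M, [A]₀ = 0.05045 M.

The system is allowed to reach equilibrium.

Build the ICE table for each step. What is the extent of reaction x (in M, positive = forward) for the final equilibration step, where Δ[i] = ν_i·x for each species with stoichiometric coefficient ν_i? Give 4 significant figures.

Q₀ = 1.3613e-06 vs Keq = 182.4 ⇒ Q<K, forward
Step 1:
                    G           X           A
  I            0.8258      0.2061     0.05045
  C           -0.5842       1.753       1.753
  E            0.2416       1.959       1.803
  solve Keq expr → x = 0.5842; check Q = 182.4

x = 0.5842 M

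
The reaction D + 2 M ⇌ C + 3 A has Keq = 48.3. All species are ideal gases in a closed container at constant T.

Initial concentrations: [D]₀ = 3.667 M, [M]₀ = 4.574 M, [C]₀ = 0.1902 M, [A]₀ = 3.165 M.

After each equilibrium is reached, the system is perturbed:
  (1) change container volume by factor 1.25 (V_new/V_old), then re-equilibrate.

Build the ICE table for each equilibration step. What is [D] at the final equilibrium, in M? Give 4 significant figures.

Q₀ = 0.0786 vs Keq = 48.3 ⇒ Q<K, forward
Step 1:
                   D          M          C          A
  init         3.667      4.574     0.1902      3.165
  Δ           -1.262     -2.524      1.262      3.787
  eq           2.405       2.05      1.452      6.952
  solve Keq expr → x = 1.262; check Q = 48.3
Then change container volume by factor 1.25 (V_new/V_old).
Step 2:
                   D          M          C          A
  init         1.924       1.64      1.162      5.561
  Δ         -0.04076   -0.08152    0.04076     0.1223
  eq           1.883      1.558      1.203      5.684
  solve Keq expr → x = 0.04076; check Q = 48.3

[D]_eq = 1.883 M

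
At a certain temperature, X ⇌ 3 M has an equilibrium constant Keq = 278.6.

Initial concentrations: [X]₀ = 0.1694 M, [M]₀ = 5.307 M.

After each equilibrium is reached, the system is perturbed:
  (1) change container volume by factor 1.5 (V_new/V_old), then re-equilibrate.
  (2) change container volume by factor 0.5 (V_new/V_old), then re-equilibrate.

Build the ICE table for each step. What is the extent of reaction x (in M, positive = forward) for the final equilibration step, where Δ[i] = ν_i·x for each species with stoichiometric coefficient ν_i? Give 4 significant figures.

x = -0.3829 M

Q₀ = 882.3 vs Keq = 278.6 ⇒ Q>K, reverse
Step 1:
                    X           M
  I            0.1694       5.307
  C            0.2029     -0.6086
  E            0.3723       4.698
  solve Keq expr → x = -0.2029; check Q = 278.6
Then change container volume by factor 1.5 (V_new/V_old).
Step 2:
                    X           M
  I            0.2482       3.132
  C           -0.1022      0.3066
  E             0.146       3.439
  solve Keq expr → x = 0.1022; check Q = 278.6
Then change container volume by factor 0.5 (V_new/V_old).
Step 3:
                    X           M
  I            0.2919       6.878
  C            0.3829      -1.149
  E            0.6749       5.729
  solve Keq expr → x = -0.3829; check Q = 278.6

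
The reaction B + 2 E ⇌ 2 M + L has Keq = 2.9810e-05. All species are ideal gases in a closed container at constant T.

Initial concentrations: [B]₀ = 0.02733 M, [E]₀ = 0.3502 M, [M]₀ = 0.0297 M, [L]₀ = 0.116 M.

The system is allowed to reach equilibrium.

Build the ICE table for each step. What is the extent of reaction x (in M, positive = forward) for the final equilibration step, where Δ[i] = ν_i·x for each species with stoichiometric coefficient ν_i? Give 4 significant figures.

x = -0.01419 M

Q₀ = 0.03053 vs Keq = 2.9810e-05 ⇒ Q>K, reverse
Step 1:
                   B          E          M          L
  I          0.02733     0.3502     0.0297      0.116
  C          0.01419    0.02838   -0.02838   -0.01419
  E          0.04152     0.3786    0.00132     0.1018
  solve Keq expr → x = -0.01419; check Q = 2.9810e-05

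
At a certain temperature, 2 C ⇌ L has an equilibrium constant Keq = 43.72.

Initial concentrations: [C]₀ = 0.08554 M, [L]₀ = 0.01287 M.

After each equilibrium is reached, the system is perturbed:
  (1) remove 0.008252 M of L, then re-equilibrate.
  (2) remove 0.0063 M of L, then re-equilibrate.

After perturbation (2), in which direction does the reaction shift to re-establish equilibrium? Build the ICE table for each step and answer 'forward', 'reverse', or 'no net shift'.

Direction: forward

Q₀ = 1.759 vs Keq = 43.72 ⇒ Q<K, forward
Step 1:
                  C         L
  init      0.08554   0.01287
  Δ        -0.05513   0.02756
  eq        0.03041   0.04043
  solve Keq expr → x = 0.02756; check Q = 43.72
Then remove 0.008252 M of L.
Step 2:
                  C         L
  init      0.03041   0.03218
  Δ       -0.002714  0.001357
  eq         0.0277   0.03354
  solve Keq expr → x = 0.001357; check Q = 43.72
Then remove 0.0063 M of L.
Step 3:
                  C         L
  init       0.0277   0.02724
  Δ       -0.002231  0.001115
  eq        0.02547   0.02835
  solve Keq expr → x = 0.001115; check Q = 43.72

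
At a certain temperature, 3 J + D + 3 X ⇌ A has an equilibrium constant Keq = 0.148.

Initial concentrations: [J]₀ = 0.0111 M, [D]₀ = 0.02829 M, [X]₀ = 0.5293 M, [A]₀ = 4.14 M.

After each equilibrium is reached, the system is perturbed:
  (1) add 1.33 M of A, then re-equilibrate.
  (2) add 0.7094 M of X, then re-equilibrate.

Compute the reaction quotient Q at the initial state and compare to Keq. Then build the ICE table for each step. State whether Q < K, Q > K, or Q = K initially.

Q₀ = 7.2159e+08; Q > K (proceeds reverse)

Q₀ = 7.2159e+08 vs Keq = 0.148 ⇒ Q>K, reverse
Step 1:
                   J          D          X          A
  I           0.0111    0.02829     0.5293       4.14
  C            1.618     0.5394      1.618    -0.5394
  E            1.629     0.5677      2.148      3.601
  solve Keq expr → x = -0.5394; check Q = 0.148
Then add 1.33 M of A.
Step 2:
                   J          D          X          A
  I            1.629     0.5677      2.148      4.931
  C          0.08256    0.02752    0.08256   -0.02752
  E            1.712     0.5952       2.23      4.903
  solve Keq expr → x = -0.02752; check Q = 0.148
Then add 0.7094 M of X.
Step 3:
                   J          D          X          A
  I            1.712     0.5952       2.94      4.903
  C          -0.2295   -0.07649    -0.2295    0.07649
  E            1.483     0.5188       2.71       4.98
  solve Keq expr → x = 0.07649; check Q = 0.148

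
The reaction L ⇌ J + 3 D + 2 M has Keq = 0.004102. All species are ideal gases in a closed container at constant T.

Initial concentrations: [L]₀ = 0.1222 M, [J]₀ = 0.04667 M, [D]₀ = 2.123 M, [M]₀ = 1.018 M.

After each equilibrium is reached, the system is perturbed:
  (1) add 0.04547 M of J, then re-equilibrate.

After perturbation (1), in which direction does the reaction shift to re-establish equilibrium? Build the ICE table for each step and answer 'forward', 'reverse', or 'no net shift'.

Q₀ = 3.787 vs Keq = 0.004102 ⇒ Q>K, reverse
Step 1:
                  L         J         D         M
  init       0.1222   0.04667     2.123     1.018
  Δ         0.04657  -0.04657   -0.1397  -0.09313
  eq         0.1688 1.0374e-04     1.983    0.9249
  solve Keq expr → x = -0.04657; check Q = 0.004102
Then add 0.04547 M of J.
Step 2:
                  L         J         D         M
  init       0.1688   0.04557     1.983    0.9249
  Δ         0.04537  -0.04537   -0.1361  -0.09075
  eq         0.2141 2.0031e-04     1.847    0.8341
  solve Keq expr → x = -0.04537; check Q = 0.004102

Direction: reverse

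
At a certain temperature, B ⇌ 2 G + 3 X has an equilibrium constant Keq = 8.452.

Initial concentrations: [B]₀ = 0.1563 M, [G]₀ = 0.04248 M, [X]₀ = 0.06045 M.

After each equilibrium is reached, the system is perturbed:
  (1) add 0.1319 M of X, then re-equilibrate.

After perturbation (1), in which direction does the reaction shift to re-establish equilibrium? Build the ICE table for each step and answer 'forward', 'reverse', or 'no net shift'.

Direction: reverse

Q₀ = 2.5503e-06 vs Keq = 8.452 ⇒ Q<K, forward
Step 1:
                    B           G           X
  init         0.1563     0.04248     0.06045
  Δ           -0.1542      0.3084      0.4626
  eq         0.002085      0.3509      0.5231
  solve Keq expr → x = 0.1542; check Q = 8.452
Then add 0.1319 M of X.
Step 2:
                    B           G           X
  init       0.002085      0.3509       0.655
  Δ          0.001824   -0.003649   -0.005473
  eq          0.00391      0.3473      0.6495
  solve Keq expr → x = -0.001824; check Q = 8.452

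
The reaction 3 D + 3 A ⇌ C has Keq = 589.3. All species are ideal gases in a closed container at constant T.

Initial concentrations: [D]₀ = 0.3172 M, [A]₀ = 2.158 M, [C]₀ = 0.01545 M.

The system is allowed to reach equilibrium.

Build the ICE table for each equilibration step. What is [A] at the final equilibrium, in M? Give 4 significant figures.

Q₀ = 0.04817 vs Keq = 589.3 ⇒ Q<K, forward
Step 1:
                    D           A           C
  init         0.3172       2.158     0.01545
  Δ           -0.2866     -0.2866     0.09552
  eq          0.03063       1.871       0.111
  solve Keq expr → x = 0.09552; check Q = 589.3

[A]_eq = 1.871 M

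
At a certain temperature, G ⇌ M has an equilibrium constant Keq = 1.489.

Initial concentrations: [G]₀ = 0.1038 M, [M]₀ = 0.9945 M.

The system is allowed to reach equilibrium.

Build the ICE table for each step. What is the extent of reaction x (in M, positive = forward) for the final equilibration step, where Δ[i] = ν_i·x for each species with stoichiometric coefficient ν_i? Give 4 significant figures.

x = -0.3375 M

Q₀ = 9.581 vs Keq = 1.489 ⇒ Q>K, reverse
Step 1:
                  G         M
  init       0.1038    0.9945
  Δ          0.3375   -0.3375
  eq         0.4413     0.657
  solve Keq expr → x = -0.3375; check Q = 1.489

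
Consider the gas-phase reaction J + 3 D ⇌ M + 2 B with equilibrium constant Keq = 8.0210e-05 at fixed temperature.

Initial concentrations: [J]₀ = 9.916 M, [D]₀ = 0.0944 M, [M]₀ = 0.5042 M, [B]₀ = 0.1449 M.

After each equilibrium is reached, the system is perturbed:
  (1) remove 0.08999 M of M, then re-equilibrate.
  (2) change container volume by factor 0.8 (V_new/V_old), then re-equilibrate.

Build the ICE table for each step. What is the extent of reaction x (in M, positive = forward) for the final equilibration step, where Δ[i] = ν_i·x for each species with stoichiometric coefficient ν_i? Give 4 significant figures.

Q₀ = 1.269 vs Keq = 8.0210e-05 ⇒ Q>K, reverse
Step 1:
                   J          D          M          B
  init         9.916     0.0944     0.5042     0.1449
  Δ          0.06891     0.2067   -0.06891    -0.1378
  eq           9.985     0.3011     0.4353   0.007088
  solve Keq expr → x = -0.06891; check Q = 8.0210e-05
Then remove 0.08999 M of M.
Step 2:
                   J          D          M          B
  init         9.985     0.3011     0.3453   0.007088
  Δ       -4.0840e-04  -0.001225 4.0840e-04 8.1679e-04
  eq           9.984     0.2999     0.3457   0.007904
  solve Keq expr → x = 4.0840e-04; check Q = 8.0210e-05
Then change container volume by factor 0.8 (V_new/V_old).
Step 3:
                   J          D          M          B
  init         12.48     0.3749     0.4321   0.009881
  Δ       -5.4355e-04  -0.001631 5.4355e-04   0.001087
  eq           12.48     0.3732     0.4327    0.01097
  solve Keq expr → x = 5.4355e-04; check Q = 8.0210e-05

x = 5.4355e-04 M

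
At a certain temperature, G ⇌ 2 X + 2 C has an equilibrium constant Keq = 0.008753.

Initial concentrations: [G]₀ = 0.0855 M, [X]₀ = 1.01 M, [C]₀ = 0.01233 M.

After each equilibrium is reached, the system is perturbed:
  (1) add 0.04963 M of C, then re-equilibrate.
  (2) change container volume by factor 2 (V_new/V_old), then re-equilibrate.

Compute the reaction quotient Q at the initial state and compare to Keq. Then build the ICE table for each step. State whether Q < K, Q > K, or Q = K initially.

Q₀ = 0.001814; Q < K (proceeds forward)

Q₀ = 0.001814 vs Keq = 0.008753 ⇒ Q<K, forward
Step 1:
                  G         X         C
  init       0.0855      1.01   0.01233
  Δ       -0.006669   0.01334   0.01334
  eq        0.07883     1.023   0.02567
  solve Keq expr → x = 0.006669; check Q = 0.008753
Then add 0.04963 M of C.
Step 2:
                  G         X         C
  init      0.07883     1.023    0.0753
  Δ         0.02244  -0.04487  -0.04487
  eq         0.1013    0.9785   0.03043
  solve Keq expr → x = -0.02244; check Q = 0.008753
Then change container volume by factor 2 (V_new/V_old).
Step 3:
                  G         X         C
  init      0.05063    0.4892   0.01521
  Δ         -0.0107    0.0214    0.0214
  eq        0.03993    0.5106   0.03661
  solve Keq expr → x = 0.0107; check Q = 0.008753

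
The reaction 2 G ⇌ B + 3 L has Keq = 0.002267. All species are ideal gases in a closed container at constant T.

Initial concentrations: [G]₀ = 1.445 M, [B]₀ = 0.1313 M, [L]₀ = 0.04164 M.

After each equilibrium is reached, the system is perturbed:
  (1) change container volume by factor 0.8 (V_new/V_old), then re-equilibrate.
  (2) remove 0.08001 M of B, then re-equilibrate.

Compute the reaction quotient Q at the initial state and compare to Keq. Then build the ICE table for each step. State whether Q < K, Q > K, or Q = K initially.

Q₀ = 4.5401e-06; Q < K (proceeds forward)

Q₀ = 4.5401e-06 vs Keq = 0.002267 ⇒ Q<K, forward
Step 1:
                   G          B          L
  I            1.445     0.1313    0.04164
  C          -0.1486    0.07432      0.223
  E            1.296     0.2056     0.2646
  solve Keq expr → x = 0.07432; check Q = 0.002267
Then change container volume by factor 0.8 (V_new/V_old).
Step 2:
                   G          B          L
  I             1.62      0.257     0.3308
  C          0.02526   -0.01263   -0.03789
  E            1.646     0.2444     0.2929
  solve Keq expr → x = -0.01263; check Q = 0.002267
Then remove 0.08001 M of B.
Step 3:
                   G          B          L
  I            1.646     0.1644     0.2929
  C         -0.02114    0.01057    0.03171
  E            1.625      0.175     0.3246
  solve Keq expr → x = 0.01057; check Q = 0.002267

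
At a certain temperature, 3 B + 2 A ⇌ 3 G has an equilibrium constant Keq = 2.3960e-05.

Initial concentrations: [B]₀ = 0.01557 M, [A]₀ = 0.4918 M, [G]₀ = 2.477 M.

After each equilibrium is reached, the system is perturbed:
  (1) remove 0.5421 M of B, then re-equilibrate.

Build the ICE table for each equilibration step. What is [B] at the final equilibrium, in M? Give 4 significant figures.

Q₀ = 1.6647e+07 vs Keq = 2.3960e-05 ⇒ Q>K, reverse
Step 1:
                   B          A          G
  Initial    0.01557     0.4918      2.477
  Change       2.366      1.577     -2.366
  Equil        2.381      2.069     0.1115
  solve Keq expr → x = -0.7885; check Q = 2.3960e-05
Then remove 0.5421 M of B.
Step 2:
                   B          A          G
  Initial      1.839      2.069     0.1115
  Change     0.02381    0.01588   -0.02381
  Equil        1.863      2.085    0.08764
  solve Keq expr → x = -0.007938; check Q = 2.3960e-05

[B]_eq = 1.863 M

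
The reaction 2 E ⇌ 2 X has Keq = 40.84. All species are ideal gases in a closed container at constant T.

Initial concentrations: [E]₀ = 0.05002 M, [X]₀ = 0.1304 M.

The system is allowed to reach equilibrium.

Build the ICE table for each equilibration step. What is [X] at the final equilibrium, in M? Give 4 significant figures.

[X]_eq = 0.156 M

Q₀ = 6.796 vs Keq = 40.84 ⇒ Q<K, forward
Step 1:
                    E           X
  I           0.05002      0.1304
  C          -0.02561     0.02561
  E           0.02441       0.156
  solve Keq expr → x = 0.0128; check Q = 40.84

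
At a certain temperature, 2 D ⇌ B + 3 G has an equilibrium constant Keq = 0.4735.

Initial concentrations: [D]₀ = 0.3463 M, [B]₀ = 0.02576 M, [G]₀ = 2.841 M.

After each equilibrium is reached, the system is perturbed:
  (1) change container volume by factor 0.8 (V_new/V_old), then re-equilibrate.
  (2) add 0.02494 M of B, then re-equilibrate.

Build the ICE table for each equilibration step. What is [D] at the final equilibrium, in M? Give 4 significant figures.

[D]_eq = 0.5401 M

Q₀ = 4.926 vs Keq = 0.4735 ⇒ Q>K, reverse
Step 1:
                   D          B          G
  Initial     0.3463    0.02576      2.841
  Change     0.04474   -0.02237    -0.0671
  Equil        0.391   0.003392      2.774
  solve Keq expr → x = -0.02237; check Q = 0.4735
Then change container volume by factor 0.8 (V_new/V_old).
Step 2:
                   D          B          G
  Initial     0.4888    0.00424      3.467
  Change    0.002966  -0.001483  -0.004449
  Equil       0.4918   0.002757      3.463
  solve Keq expr → x = -0.001483; check Q = 0.4735
Then add 0.02494 M of B.
Step 3:
                   D          B          G
  Initial     0.4918     0.0277      3.463
  Change     0.04831   -0.02415   -0.07246
  Equil       0.5401   0.003544       3.39
  solve Keq expr → x = -0.02415; check Q = 0.4735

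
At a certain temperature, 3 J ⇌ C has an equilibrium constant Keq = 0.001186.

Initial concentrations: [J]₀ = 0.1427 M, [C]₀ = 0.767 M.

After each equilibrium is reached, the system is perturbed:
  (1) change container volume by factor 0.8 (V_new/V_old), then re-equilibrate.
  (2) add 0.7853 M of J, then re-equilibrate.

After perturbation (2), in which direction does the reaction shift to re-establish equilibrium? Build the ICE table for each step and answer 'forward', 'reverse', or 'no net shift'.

Q₀ = 264 vs Keq = 0.001186 ⇒ Q>K, reverse
Step 1:
                  J         C
  I          0.1427     0.767
  C           2.252   -0.7507
  E           2.395   0.01629
  solve Keq expr → x = -0.7507; check Q = 0.001186
Then change container volume by factor 0.8 (V_new/V_old).
Step 2:
                  J         C
  I           2.994   0.02036
  C        -0.03139   0.01046
  E           2.962   0.03083
  solve Keq expr → x = 0.01046; check Q = 0.001186
Then add 0.7853 M of J.
Step 3:
                  J         C
  I           3.747   0.03083
  C        -0.08265   0.02755
  E           3.665   0.05838
  solve Keq expr → x = 0.02755; check Q = 0.001186

Direction: forward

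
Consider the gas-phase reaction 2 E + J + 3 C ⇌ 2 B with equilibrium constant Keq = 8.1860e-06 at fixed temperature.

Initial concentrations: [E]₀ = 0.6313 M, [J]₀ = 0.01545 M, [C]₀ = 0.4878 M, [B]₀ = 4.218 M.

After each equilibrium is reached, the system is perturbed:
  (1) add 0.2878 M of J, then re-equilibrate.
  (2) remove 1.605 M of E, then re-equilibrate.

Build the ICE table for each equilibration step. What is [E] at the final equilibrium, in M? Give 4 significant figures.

[E]_eq = 3.027 M

Q₀ = 2.4894e+04 vs Keq = 8.1860e-06 ⇒ Q>K, reverse
Step 1:
                   E          J          C          B
  Initial     0.6313    0.01545     0.4878      4.218
  Change       3.923      1.962      5.885     -3.923
  Equil        4.555      1.977      6.373     0.2948
  solve Keq expr → x = -1.962; check Q = 8.1860e-06
Then add 0.2878 M of J.
Step 2:
                   E          J          C          B
  Initial      4.555      2.265      6.373     0.2948
  Change    -0.01706  -0.008531   -0.02559    0.01706
  Equil        4.537      2.256      6.347     0.3118
  solve Keq expr → x = 0.008531; check Q = 8.1860e-06
Then remove 1.605 M of E.
Step 3:
                   E          J          C          B
  Initial      2.932      2.256      6.347     0.3118
  Change     0.09455    0.04727     0.1418   -0.09455
  Equil        3.027      2.304      6.489     0.2173
  solve Keq expr → x = -0.04727; check Q = 8.1860e-06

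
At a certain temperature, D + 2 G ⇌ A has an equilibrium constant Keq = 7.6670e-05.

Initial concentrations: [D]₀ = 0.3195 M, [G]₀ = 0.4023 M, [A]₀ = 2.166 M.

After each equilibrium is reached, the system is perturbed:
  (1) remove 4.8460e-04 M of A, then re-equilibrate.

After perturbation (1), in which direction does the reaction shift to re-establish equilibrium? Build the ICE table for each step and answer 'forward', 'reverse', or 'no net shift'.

Q₀ = 41.89 vs Keq = 7.6670e-05 ⇒ Q>K, reverse
Step 1:
                    D           G           A
  I            0.3195      0.4023       2.166
  C             2.162       4.324      -2.162
  E             2.481       4.726    0.004249
  solve Keq expr → x = -2.162; check Q = 7.6670e-05
Then remove 4.8460e-04 M of A.
Step 2:
                    D           G           A
  I             2.481       4.726    0.003764
  C       -4.8204e-04 -9.6408e-04  4.8204e-04
  E             2.481       4.725    0.004246
  solve Keq expr → x = 4.8204e-04; check Q = 7.6670e-05

Direction: forward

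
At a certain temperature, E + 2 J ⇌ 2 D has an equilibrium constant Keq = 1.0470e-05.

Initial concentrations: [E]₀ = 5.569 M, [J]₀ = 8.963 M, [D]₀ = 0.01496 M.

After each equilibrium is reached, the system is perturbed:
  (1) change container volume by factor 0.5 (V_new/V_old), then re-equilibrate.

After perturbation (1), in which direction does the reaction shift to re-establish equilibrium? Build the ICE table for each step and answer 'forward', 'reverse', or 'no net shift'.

Q₀ = 5.0024e-07 vs Keq = 1.0470e-05 ⇒ Q<K, forward
Step 1:
                    E           J           D
  init          5.569       8.963     0.01496
  Δ          -0.02646    -0.05291     0.05291
  eq            5.543        8.91     0.06787
  solve Keq expr → x = 0.02646; check Q = 1.0470e-05
Then change container volume by factor 0.5 (V_new/V_old).
Step 2:
                    E           J           D
  init          11.09       17.82      0.1357
  Δ           -0.0277    -0.05539     0.05539
  eq            11.06       17.76      0.1911
  solve Keq expr → x = 0.0277; check Q = 1.0470e-05

Direction: forward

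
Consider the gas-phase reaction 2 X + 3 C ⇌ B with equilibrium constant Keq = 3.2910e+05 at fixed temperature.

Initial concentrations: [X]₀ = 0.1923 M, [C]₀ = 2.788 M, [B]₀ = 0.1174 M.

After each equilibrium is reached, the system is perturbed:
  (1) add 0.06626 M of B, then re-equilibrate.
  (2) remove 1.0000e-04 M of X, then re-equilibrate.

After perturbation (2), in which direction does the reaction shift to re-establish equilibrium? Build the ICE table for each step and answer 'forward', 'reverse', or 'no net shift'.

Q₀ = 0.1465 vs Keq = 3.2910e+05 ⇒ Q<K, forward
Step 1:
                  X         C         B
  init       0.1923     2.788    0.1174
  Δ         -0.1921   -0.2881   0.09605
  eq      2.0376e-04       2.5    0.2134
  solve Keq expr → x = 0.09605; check Q = 3.2910e+05
Then add 0.06626 M of B.
Step 2:
                  X         C         B
  init    2.0376e-04       2.5    0.2797
  Δ       2.9479e-05 4.4219e-05 -1.4740e-05
  eq      2.3323e-04       2.5    0.2797
  solve Keq expr → x = -1.4740e-05; check Q = 3.2910e+05
Then remove 1.0000e-04 M of X.
Step 3:
                  X         C         B
  init    1.3323e-04       2.5    0.2797
  Δ       9.9958e-05 1.4994e-04 -4.9979e-05
  eq      2.3319e-04       2.5    0.2796
  solve Keq expr → x = -4.9979e-05; check Q = 3.2910e+05

Direction: reverse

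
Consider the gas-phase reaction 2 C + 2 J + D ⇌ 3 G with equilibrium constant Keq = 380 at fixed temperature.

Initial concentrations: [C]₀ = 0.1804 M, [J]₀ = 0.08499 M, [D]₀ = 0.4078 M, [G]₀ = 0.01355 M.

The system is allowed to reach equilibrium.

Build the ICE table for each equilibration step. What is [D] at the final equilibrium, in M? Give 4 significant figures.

Q₀ = 0.02595 vs Keq = 380 ⇒ Q<K, forward
Step 1:
                   C          J          D          G
  Initial     0.1804    0.08499     0.4078    0.01355
  Change     -0.0611    -0.0611   -0.03055    0.09165
  Equil       0.1193    0.02389     0.3772     0.1052
  solve Keq expr → x = 0.03055; check Q = 380

[D]_eq = 0.3772 M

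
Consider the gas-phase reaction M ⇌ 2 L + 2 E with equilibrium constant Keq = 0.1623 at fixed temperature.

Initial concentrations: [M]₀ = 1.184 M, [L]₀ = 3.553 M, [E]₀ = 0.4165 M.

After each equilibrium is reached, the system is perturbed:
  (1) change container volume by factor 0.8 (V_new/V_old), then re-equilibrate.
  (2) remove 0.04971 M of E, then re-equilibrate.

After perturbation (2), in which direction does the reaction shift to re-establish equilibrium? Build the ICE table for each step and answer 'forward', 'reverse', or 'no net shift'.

Direction: forward

Q₀ = 1.85 vs Keq = 0.1623 ⇒ Q>K, reverse
Step 1:
                    M           L           E
  init          1.184       3.553      0.4165
  Δ            0.1376     -0.2752     -0.2752
  eq            1.322       3.278      0.1413
  solve Keq expr → x = -0.1376; check Q = 0.1623
Then change container volume by factor 0.8 (V_new/V_old).
Step 2:
                    M           L           E
  init          1.652       4.097      0.1766
  Δ           0.02391    -0.04783    -0.04783
  eq            1.676       4.049      0.1288
  solve Keq expr → x = -0.02391; check Q = 0.1623
Then remove 0.04971 M of E.
Step 3:
                    M           L           E
  init          1.676       4.049     0.07908
  Δ          -0.02366     0.04732     0.04732
  eq            1.652       4.097      0.1264
  solve Keq expr → x = 0.02366; check Q = 0.1623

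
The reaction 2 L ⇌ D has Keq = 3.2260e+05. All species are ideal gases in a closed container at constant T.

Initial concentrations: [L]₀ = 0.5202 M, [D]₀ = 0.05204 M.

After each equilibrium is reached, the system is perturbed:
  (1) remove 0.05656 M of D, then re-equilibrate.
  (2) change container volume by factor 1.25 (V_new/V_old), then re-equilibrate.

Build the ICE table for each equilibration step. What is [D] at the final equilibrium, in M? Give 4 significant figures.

Q₀ = 0.1923 vs Keq = 3.2260e+05 ⇒ Q<K, forward
Step 1:
                    L           D
  init         0.5202     0.05204
  Δ           -0.5192      0.2596
  eq       9.8288e-04      0.3116
  solve Keq expr → x = 0.2596; check Q = 3.2260e+05
Then remove 0.05656 M of D.
Step 2:
                    L           D
  init     9.8288e-04      0.2551
  Δ       -9.3570e-05  4.6785e-05
  eq       8.8931e-04      0.2551
  solve Keq expr → x = 4.6785e-05; check Q = 3.2260e+05
Then change container volume by factor 1.25 (V_new/V_old).
Step 3:
                    L           D
  init     7.1145e-04      0.2041
  Δ        8.3893e-05 -4.1947e-05
  eq       7.9534e-04      0.2041
  solve Keq expr → x = -4.1947e-05; check Q = 3.2260e+05

[D]_eq = 0.2041 M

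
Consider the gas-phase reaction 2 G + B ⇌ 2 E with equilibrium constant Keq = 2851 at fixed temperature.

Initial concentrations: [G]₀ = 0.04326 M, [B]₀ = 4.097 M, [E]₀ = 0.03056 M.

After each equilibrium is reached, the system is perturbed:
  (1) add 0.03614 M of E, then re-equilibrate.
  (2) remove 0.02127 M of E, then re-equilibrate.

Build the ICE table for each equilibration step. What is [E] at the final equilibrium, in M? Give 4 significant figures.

[E]_eq = 0.08787 M

Q₀ = 0.1218 vs Keq = 2851 ⇒ Q<K, forward
Step 1:
                  G         B         E
  init      0.04326     4.097   0.03056
  Δ        -0.04258  -0.02129   0.04258
  eq      6.7852e-04     4.076   0.07314
  solve Keq expr → x = 0.02129; check Q = 2851
Then add 0.03614 M of E.
Step 2:
                  G         B         E
  init    6.7852e-04     4.076    0.1093
  Δ       3.3216e-04 1.6608e-04 -3.3216e-04
  eq       0.001011     4.076    0.1089
  solve Keq expr → x = -1.6608e-04; check Q = 2851
Then remove 0.02127 M of E.
Step 3:
                  G         B         E
  init     0.001011     4.076   0.08768
  Δ       -1.9549e-04 -9.7745e-05 1.9549e-04
  eq      8.1519e-04     4.076   0.08787
  solve Keq expr → x = 9.7745e-05; check Q = 2851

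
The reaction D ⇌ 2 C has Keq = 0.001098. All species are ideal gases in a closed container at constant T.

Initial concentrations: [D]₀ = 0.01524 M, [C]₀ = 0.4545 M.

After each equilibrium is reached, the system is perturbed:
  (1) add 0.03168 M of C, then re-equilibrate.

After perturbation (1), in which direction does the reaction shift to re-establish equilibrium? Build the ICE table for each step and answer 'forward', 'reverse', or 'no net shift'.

Q₀ = 13.55 vs Keq = 0.001098 ⇒ Q>K, reverse
Step 1:
                    D           C
  Initial     0.01524      0.4545
  Change       0.2192     -0.4385
  Equil        0.2345     0.01605
  solve Keq expr → x = -0.2192; check Q = 0.001098
Then add 0.03168 M of C.
Step 2:
                    D           C
  Initial      0.2345     0.04773
  Change      0.01558    -0.03116
  Equil          0.25     0.01657
  solve Keq expr → x = -0.01558; check Q = 0.001098

Direction: reverse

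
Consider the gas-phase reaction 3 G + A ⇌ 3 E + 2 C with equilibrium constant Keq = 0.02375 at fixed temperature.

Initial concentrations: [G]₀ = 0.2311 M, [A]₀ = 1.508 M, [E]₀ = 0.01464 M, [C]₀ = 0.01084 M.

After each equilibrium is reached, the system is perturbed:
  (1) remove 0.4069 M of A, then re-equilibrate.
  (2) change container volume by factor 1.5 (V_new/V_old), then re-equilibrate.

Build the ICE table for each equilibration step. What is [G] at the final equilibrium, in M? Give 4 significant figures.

[G]_eq = 0.06427 M

Q₀ = 1.9810e-08 vs Keq = 0.02375 ⇒ Q<K, forward
Step 1:
                   G          A          E          C
  Initial     0.2311      1.508    0.01464    0.01084
  Change     -0.1335   -0.04449     0.1335    0.08897
  Equil      0.09764      1.464     0.1481    0.09981
  solve Keq expr → x = 0.04449; check Q = 0.02375
Then remove 0.4069 M of A.
Step 2:
                   G          A          E          C
  Initial    0.09764      1.057     0.1481    0.09981
  Change    0.005053   0.001684  -0.005053  -0.003369
  Equil       0.1027      1.058      0.143    0.09644
  solve Keq expr → x = -0.001684; check Q = 0.02375
Then change container volume by factor 1.5 (V_new/V_old).
Step 3:
                   G          A          E          C
  Initial    0.06846     0.7055    0.09536    0.06429
  Change    -0.00419  -0.001397    0.00419   0.002793
  Equil      0.06427     0.7041    0.09955    0.06709
  solve Keq expr → x = 0.001397; check Q = 0.02375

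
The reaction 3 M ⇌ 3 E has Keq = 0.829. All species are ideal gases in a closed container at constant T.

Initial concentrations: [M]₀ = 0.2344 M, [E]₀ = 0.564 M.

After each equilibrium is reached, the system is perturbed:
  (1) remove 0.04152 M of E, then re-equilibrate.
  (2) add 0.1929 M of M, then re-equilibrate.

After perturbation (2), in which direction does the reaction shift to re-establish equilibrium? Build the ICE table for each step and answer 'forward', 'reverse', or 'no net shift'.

Direction: forward

Q₀ = 13.93 vs Keq = 0.829 ⇒ Q>K, reverse
Step 1:
                   M          E
  I           0.2344      0.564
  C           0.1773    -0.1773
  E           0.4117     0.3867
  solve Keq expr → x = -0.05909; check Q = 0.829
Then remove 0.04152 M of E.
Step 2:
                   M          E
  I           0.4117     0.3452
  C         -0.02141    0.02141
  E           0.3903     0.3666
  solve Keq expr → x = 0.007136; check Q = 0.829
Then add 0.1929 M of M.
Step 3:
                   M          E
  I           0.5832     0.3666
  C         -0.09344    0.09344
  E           0.4897     0.4601
  solve Keq expr → x = 0.03115; check Q = 0.829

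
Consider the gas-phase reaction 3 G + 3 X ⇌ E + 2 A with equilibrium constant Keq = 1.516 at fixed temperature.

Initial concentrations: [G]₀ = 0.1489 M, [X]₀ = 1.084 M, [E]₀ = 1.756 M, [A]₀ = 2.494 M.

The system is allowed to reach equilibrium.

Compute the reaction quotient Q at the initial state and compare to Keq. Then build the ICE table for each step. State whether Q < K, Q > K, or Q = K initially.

Q₀ = 2597 vs Keq = 1.516 ⇒ Q>K, reverse
Step 1:
                    G           X           E           A
  Initial      0.1489       1.084       1.756       2.494
  Change       0.7287      0.7287     -0.2429     -0.4858
  Equil        0.8776       1.813       1.513       2.008
  solve Keq expr → x = -0.2429; check Q = 1.516

Q₀ = 2597; Q > K (proceeds reverse)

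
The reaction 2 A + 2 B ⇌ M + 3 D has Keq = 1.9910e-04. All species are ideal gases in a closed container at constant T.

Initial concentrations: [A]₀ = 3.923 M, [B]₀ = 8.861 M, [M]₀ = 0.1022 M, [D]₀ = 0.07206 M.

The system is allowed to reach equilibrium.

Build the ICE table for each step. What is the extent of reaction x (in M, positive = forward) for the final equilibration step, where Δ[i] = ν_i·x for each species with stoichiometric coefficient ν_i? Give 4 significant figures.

x = 0.2384 M

Q₀ = 3.1647e-08 vs Keq = 1.9910e-04 ⇒ Q<K, forward
Step 1:
                   A          B          M          D
  init         3.923      8.861     0.1022    0.07206
  Δ          -0.4768    -0.4768     0.2384     0.7152
  eq           3.446      8.384     0.3406     0.7873
  solve Keq expr → x = 0.2384; check Q = 1.9910e-04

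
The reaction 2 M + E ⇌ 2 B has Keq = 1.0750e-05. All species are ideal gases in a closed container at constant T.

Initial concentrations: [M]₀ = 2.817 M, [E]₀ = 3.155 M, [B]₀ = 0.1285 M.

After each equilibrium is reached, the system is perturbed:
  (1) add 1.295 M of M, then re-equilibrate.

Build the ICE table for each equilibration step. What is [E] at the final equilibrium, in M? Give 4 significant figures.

Q₀ = 6.5953e-04 vs Keq = 1.0750e-05 ⇒ Q>K, reverse
Step 1:
                    M           E           B
  init          2.817       3.155      0.1285
  Δ            0.1113     0.05565     -0.1113
  eq            2.928       3.211      0.0172
  solve Keq expr → x = -0.05565; check Q = 1.0750e-05
Then add 1.295 M of M.
Step 2:
                    M           E           B
  init          4.223       3.211      0.0172
  Δ         -0.007549   -0.003775    0.007549
  eq            4.216       3.207     0.02475
  solve Keq expr → x = 0.003775; check Q = 1.0750e-05

[E]_eq = 3.207 M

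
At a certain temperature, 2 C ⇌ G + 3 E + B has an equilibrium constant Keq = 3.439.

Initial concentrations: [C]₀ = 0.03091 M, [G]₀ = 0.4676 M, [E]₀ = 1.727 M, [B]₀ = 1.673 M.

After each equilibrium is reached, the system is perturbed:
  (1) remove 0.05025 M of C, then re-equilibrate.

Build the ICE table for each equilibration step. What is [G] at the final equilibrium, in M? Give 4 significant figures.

Q₀ = 4217 vs Keq = 3.439 ⇒ Q>K, reverse
Step 1:
                  C         G         E         B
  Initial   0.03091    0.4676     1.727     1.673
  Change     0.3886   -0.1943   -0.5829   -0.1943
  Equil      0.4195    0.2733     1.144     1.479
  solve Keq expr → x = -0.1943; check Q = 3.439
Then remove 0.05025 M of C.
Step 2:
                  C         G         E         B
  Initial    0.3693    0.2733     1.144     1.479
  Change    0.02227  -0.01113   -0.0334  -0.01113
  Equil      0.3915    0.2622     1.111     1.468
  solve Keq expr → x = -0.01113; check Q = 3.439

[G]_eq = 0.2622 M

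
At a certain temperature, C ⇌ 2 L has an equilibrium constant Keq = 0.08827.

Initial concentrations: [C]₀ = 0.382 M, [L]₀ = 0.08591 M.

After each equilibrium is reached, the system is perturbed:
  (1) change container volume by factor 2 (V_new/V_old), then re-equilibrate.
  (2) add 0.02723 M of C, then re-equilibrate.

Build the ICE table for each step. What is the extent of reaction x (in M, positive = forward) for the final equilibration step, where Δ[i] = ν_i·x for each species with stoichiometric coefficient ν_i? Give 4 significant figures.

x = 0.004204 M

Q₀ = 0.01932 vs Keq = 0.08827 ⇒ Q<K, forward
Step 1:
                    C           L
  I             0.382     0.08591
  C          -0.04348     0.08695
  E            0.3385      0.1729
  solve Keq expr → x = 0.04348; check Q = 0.08827
Then change container volume by factor 2 (V_new/V_old).
Step 2:
                    C           L
  I            0.1693     0.08643
  C          -0.01511     0.03022
  E            0.1542      0.1166
  solve Keq expr → x = 0.01511; check Q = 0.08827
Then add 0.02723 M of C.
Step 3:
                    C           L
  I            0.1814      0.1166
  C         -0.004204    0.008409
  E            0.1772      0.1251
  solve Keq expr → x = 0.004204; check Q = 0.08827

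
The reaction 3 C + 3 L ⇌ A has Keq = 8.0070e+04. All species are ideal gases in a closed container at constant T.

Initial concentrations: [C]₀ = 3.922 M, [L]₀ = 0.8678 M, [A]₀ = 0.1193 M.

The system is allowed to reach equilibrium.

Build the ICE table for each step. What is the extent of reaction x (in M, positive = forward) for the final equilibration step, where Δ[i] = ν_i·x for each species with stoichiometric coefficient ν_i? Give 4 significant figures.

Q₀ = 0.003026 vs Keq = 8.0070e+04 ⇒ Q<K, forward
Step 1:
                    C           L           A
  I             3.922      0.8678      0.1193
  C           -0.8622     -0.8622      0.2874
  E              3.06    0.005618      0.4067
  solve Keq expr → x = 0.2874; check Q = 8.0070e+04

x = 0.2874 M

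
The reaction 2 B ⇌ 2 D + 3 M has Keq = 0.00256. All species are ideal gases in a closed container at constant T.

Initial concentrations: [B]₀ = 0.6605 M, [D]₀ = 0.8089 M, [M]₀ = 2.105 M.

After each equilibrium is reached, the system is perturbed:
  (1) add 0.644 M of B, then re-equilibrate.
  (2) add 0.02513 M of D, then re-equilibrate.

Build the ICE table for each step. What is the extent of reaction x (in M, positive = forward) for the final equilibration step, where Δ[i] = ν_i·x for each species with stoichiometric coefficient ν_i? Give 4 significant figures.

Q₀ = 13.99 vs Keq = 0.00256 ⇒ Q>K, reverse
Step 1:
                  B         D         M
  I          0.6605    0.8089     2.105
  C          0.7379   -0.7379    -1.107
  E           1.398   0.07096    0.9981
  solve Keq expr → x = -0.369; check Q = 0.00256
Then add 0.644 M of B.
Step 2:
                  B         D         M
  I           2.042   0.07096    0.9981
  C        -0.02571   0.02571   0.03857
  E           2.017   0.09667     1.037
  solve Keq expr → x = 0.01286; check Q = 0.00256
Then add 0.02513 M of D.
Step 3:
                  B         D         M
  I           2.017    0.1218     1.037
  C         0.01982  -0.01982  -0.02974
  E           2.037     0.102     1.007
  solve Keq expr → x = -0.009912; check Q = 0.00256

x = -0.009912 M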